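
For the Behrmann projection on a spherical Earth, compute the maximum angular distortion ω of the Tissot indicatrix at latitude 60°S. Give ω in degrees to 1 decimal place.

Behrmann is a cylindrical equal-area projection with standard parallels at ±30°. Cylindrical equal-area (φ₀ = 30°): h = cos φ / cos 30° along meridians, k = cos 30° / cos φ along parallels; h·k = 1.
At 60°: h = 0.5774, k = 1.732; principal scales a = 1.732, b = 0.5774.
sin(ω/2) = (a − b)/(a + b) = 1.155/2.309 = 0.5000, so ω = 2 arcsin(0.5000) ≈ 60.0°.

60.0°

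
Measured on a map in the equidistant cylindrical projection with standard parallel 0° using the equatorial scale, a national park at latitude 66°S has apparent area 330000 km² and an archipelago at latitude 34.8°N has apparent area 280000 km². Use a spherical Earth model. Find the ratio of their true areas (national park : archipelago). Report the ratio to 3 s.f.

On the plate carrée, areal scale = h·k = 1 × sec φ, so true area = apparent × cos φ.
True area of national park: 330000 × cos(66°) = 330000 × 0.4067 = 134200 km².
True area of archipelago: 280000 × cos(34.8°) = 280000 × 0.8211 = 229900 km².
Ratio = 134200 / 229900 ≈ 0.584.

0.584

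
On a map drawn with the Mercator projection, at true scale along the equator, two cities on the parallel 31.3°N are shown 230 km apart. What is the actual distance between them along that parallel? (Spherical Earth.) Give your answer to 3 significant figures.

197 km

Mercator is conformal, so the point scale is isotropic: h = k = sec φ = 1/cos φ.
Along the parallel at 31.3°, map distances are exaggerated by k = sec 31.3° = 1.170.
True distance = 230 / 1.170 = 230 × cos 31.3° ≈ 197 km.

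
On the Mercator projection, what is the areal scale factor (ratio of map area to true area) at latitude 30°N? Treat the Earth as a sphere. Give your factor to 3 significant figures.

The Mercator projection is conformal; its linear scale factor is the same in every direction and equals sec φ = 1/cos φ.
Areal scale = k² = sec²φ = 1/cos²(30°) = 1/0.8660² = 1.333.

1.33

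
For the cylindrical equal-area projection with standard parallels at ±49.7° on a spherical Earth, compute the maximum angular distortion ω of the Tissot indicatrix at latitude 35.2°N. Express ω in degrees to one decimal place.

For cylindrical equal-area with standard parallel φ₀, h = cos φ / cos φ₀ and k = cos φ₀ / cos φ, so h·k = 1.
At 35.2°: h = 1.263, k = 0.7915; principal scales a = 1.263, b = 0.7915.
sin(ω/2) = (a − b)/(a + b) = 0.4719/2.055 = 0.2296, so ω = 2 arcsin(0.2296) ≈ 26.6°.

26.6°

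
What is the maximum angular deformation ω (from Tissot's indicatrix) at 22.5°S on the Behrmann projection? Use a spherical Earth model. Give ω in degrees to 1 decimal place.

The Behrmann projection is cylindrical equal-area with φ₀ = 30°. A cylindrical equal-area projection with standard parallel φ₀ has meridian scale h = cos φ / cos φ₀ and parallel scale k = cos φ₀ / cos φ (so areas are preserved, h·k = 1).
At 22.5°: h = 1.067, k = 0.9374; principal scales a = 1.067, b = 0.9374.
sin(ω/2) = (a − b)/(a + b) = 0.1294/2.004 = 0.06458, so ω = 2 arcsin(0.06458) ≈ 7.4°.

7.4°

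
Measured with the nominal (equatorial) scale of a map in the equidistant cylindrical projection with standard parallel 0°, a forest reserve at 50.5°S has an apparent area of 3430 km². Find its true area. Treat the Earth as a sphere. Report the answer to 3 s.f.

Plate carrée maps x = Rλ, y = Rφ. The meridian scale is h = 1 and the parallel scale is k = 1/cos φ = sec φ.
Areal scale = h·k = 1 × sec φ; at 50.5°, h = 1.000, k = 1.572, so h·k = 1.572.
True area = apparent / (areal scale) = 3430 / 1.572 ≈ 2180 km².

2180 km²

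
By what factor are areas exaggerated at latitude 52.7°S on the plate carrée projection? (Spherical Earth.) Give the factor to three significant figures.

For the equirectangular projection with φ₀ = 0 (plate carrée), h = 1 along meridians and k = sec φ along parallels.
Areal scale = h·k = 1 × sec φ; at 52.7°, h = 1.000, k = 1.650, so h·k = 1.650.

1.65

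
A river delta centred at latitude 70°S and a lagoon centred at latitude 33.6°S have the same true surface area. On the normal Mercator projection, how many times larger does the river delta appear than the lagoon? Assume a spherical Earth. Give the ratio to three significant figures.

Mercator areal scale is sec²φ.
At 70°: sec²(70°) = 1/0.3420² = 8.549.
At 33.6°: sec²(33.6°) = 1/0.8329² = 1.441.
Ratio = 8.549/1.441 = cos²(33.6°)/cos²(70°) ≈ 5.93.

5.93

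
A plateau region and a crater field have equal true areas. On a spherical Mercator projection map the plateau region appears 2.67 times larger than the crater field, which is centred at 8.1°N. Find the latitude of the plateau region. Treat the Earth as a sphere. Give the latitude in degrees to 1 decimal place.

52.7°

Mercator areal scale is sec²φ, so apparent-area ratio = sec²φ₁ / sec²φ₂ = cos²φ₂ / cos²φ₁.
cos²φ₂ / cos²φ₁ = 2.67  ⇒  cos φ₁ = cos 8.1° / √2.67 = 0.9900/1.634 = 0.6059.
φ₁ = arccos(0.6059) ≈ 52.7°.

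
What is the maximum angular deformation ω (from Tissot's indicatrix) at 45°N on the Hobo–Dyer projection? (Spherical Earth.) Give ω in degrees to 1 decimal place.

13.2°

The Hobo–Dyer projection is cylindrical equal-area with φ₀ = 37.5°. Cylindrical equal-area (φ₀ = 37.5°): h = cos φ / cos 37.5° along meridians, k = cos 37.5° / cos φ along parallels; h·k = 1.
At 45°: h = 0.8913, k = 1.122; principal scales a = 1.122, b = 0.8913.
sin(ω/2) = (a − b)/(a + b) = 0.2307/2.013 = 0.1146, so ω = 2 arcsin(0.1146) ≈ 13.2°.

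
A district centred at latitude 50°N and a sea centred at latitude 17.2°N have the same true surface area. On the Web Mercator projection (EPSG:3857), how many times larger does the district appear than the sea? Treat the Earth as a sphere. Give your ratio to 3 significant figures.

On Mercator, area is exaggerated by sec²φ = 1/cos²φ.
At 50°: sec²(50°) = 1/0.6428² = 2.420.
At 17.2°: sec²(17.2°) = 1/0.9553² = 1.096.
Ratio = 2.420/1.096 = cos²(17.2°)/cos²(50°) ≈ 2.21.

2.21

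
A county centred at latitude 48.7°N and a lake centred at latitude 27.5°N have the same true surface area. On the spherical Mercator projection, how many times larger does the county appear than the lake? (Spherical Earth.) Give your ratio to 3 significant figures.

1.81

Mercator areal scale is sec²φ.
At 48.7°: sec²(48.7°) = 1/0.6600² = 2.296.
At 27.5°: sec²(27.5°) = 1/0.8870² = 1.271.
Ratio = 2.296/1.271 = cos²(27.5°)/cos²(48.7°) ≈ 1.81.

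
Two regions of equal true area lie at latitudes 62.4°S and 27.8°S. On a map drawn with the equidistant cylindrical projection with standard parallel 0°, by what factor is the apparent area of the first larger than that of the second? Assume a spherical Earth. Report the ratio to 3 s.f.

1.91

In the plate carrée (x = Rλ, y = Rφ), meridians are true-scale (h = 1) and parallels are stretched by k = sec φ.
Areal scale at 62.4°: h·k = 1.000 × 2.158 = 2.158.
Areal scale at 27.8°: h·k = 1.000 × 1.130 = 1.130.
Ratio = 2.158/1.130 ≈ 1.91.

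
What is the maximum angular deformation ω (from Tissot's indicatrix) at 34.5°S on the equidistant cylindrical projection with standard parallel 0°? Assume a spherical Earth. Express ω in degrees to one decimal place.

11.1°

Plate carrée maps x = Rλ, y = Rφ. The meridian scale is h = 1 and the parallel scale is k = 1/cos φ = sec φ.
At 34.5°: h = 1.000, k = 1.213; principal scales a = 1.213, b = 1.000.
sin(ω/2) = (a − b)/(a + b) = 0.2134/2.213 = 0.09642, so ω = 2 arcsin(0.09642) ≈ 11.1°.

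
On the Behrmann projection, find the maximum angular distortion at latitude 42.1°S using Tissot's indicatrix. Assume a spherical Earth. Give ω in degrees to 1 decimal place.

17.6°

Behrmann is a cylindrical equal-area projection with standard parallels at ±30°. Cylindrical equal-area (φ₀ = 30°): h = cos φ / cos 30° along meridians, k = cos 30° / cos φ along parallels; h·k = 1.
At 42.1°: h = 0.8568, k = 1.167; principal scales a = 1.167, b = 0.8568.
sin(ω/2) = (a − b)/(a + b) = 0.3104/2.024 = 0.1534, so ω = 2 arcsin(0.1534) ≈ 17.6°.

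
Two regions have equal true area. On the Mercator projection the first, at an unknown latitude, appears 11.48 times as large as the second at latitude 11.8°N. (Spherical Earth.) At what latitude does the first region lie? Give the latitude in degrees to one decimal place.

On Mercator, (apparent₁)/(apparent₂) = sec²φ₁ / sec²φ₂ when true areas are equal.
cos²φ₂ / cos²φ₁ = 11.48  ⇒  cos φ₁ = cos 11.8° / √11.48 = 0.9789/3.388 = 0.2889.
φ₁ = arccos(0.2889) ≈ 73.2°.

73.2°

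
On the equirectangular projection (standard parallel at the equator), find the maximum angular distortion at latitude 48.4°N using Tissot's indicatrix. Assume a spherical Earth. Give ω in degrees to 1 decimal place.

23.3°

For the equirectangular projection with φ₀ = 0 (plate carrée), h = 1 along meridians and k = sec φ along parallels.
At 48.4°: h = 1.000, k = 1.506; principal scales a = 1.506, b = 1.000.
sin(ω/2) = (a − b)/(a + b) = 0.5062/2.506 = 0.2020, so ω = 2 arcsin(0.2020) ≈ 23.3°.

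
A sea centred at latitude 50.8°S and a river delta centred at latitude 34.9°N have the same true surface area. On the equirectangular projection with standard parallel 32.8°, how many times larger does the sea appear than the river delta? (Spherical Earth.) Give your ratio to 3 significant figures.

1.30

The equidistant cylindrical projection with φ₀ = 32.8° has h = 1 (meridians true) and k = cos φ₀ / cos φ along parallels.
Areal scale at 50.8°: h·k = 1.000 × 1.330 = 1.330.
Areal scale at 34.9°: h·k = 1.000 × 1.025 = 1.025.
Ratio = 1.330/1.025 ≈ 1.30.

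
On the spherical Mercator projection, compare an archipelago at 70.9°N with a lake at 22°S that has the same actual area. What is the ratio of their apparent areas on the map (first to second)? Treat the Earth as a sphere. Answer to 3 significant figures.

On Mercator, area is exaggerated by sec²φ = 1/cos²φ.
At 70.9°: sec²(70.9°) = 1/0.3272² = 9.340.
At 22°: sec²(22°) = 1/0.9272² = 1.163.
Ratio = 9.340/1.163 = cos²(22°)/cos²(70.9°) ≈ 8.03.

8.03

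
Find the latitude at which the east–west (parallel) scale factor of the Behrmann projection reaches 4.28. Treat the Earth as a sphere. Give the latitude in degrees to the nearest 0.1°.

The Behrmann projection is cylindrical equal-area with φ₀ = 30°. A cylindrical equal-area projection with standard parallel φ₀ has meridian scale h = cos φ / cos φ₀ and parallel scale k = cos φ₀ / cos φ (so areas are preserved, h·k = 1).
k = cos φ₀ / cos φ = 4.28  ⇒  cos φ = cos 30° / 4.28 = 0.2023.
φ = arccos(0.2023) ≈ 78.3°.

78.3°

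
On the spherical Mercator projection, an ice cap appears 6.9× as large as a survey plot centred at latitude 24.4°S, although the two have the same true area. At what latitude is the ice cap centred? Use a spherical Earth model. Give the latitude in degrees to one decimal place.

Mercator areal scale is sec²φ, so apparent-area ratio = sec²φ₁ / sec²φ₂ = cos²φ₂ / cos²φ₁.
cos²φ₂ / cos²φ₁ = 6.9  ⇒  cos φ₁ = cos 24.4° / √6.9 = 0.9107/2.627 = 0.3467.
φ₁ = arccos(0.3467) ≈ 69.7°.

69.7°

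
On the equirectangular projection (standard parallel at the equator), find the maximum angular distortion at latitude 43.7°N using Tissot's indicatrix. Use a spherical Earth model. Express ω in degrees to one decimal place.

For the equirectangular projection with φ₀ = 0 (plate carrée), h = 1 along meridians and k = sec φ along parallels.
At 43.7°: h = 1.000, k = 1.383; principal scales a = 1.383, b = 1.000.
sin(ω/2) = (a − b)/(a + b) = 0.3832/2.383 = 0.1608, so ω = 2 arcsin(0.1608) ≈ 18.5°.

18.5°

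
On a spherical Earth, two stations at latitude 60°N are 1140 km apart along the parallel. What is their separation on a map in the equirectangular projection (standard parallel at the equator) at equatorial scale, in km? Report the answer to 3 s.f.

Plate carrée maps x = Rλ, y = Rφ. The meridian scale is h = 1 and the parallel scale is k = 1/cos φ = sec φ.
Along the parallel, k = sec 60° = 1/0.5000 = 2.000.
Map distance = 1140 × 2.000 ≈ 2280 km.

2280 km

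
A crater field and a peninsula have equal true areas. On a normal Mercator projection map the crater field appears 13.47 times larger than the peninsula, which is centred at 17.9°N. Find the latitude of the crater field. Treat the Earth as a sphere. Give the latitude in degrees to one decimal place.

For equal true areas on Mercator, apparent areas scale as sec²φ, so the ratio is cos²φ₂ / cos²φ₁.
cos²φ₂ / cos²φ₁ = 13.47  ⇒  cos φ₁ = cos 17.9° / √13.47 = 0.9516/3.670 = 0.2593.
φ₁ = arccos(0.2593) ≈ 75.0°.

75.0°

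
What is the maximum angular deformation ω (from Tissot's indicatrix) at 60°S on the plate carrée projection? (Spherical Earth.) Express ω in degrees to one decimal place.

38.9°

Plate carrée maps x = Rλ, y = Rφ. The meridian scale is h = 1 and the parallel scale is k = 1/cos φ = sec φ.
At 60°: h = 1.000, k = 2.000; principal scales a = 2.000, b = 1.000.
sin(ω/2) = (a − b)/(a + b) = 1.0000/3.000 = 0.3333, so ω = 2 arcsin(0.3333) ≈ 38.9°.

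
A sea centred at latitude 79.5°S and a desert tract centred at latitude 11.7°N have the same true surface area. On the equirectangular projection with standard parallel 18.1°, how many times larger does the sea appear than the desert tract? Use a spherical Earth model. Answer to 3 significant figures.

With standard parallel φ₀ = 18.1°, the equirectangular projection gives x = Rλ cos φ₀, y = Rφ, so h = 1 and k = cos 18.1° / cos φ.
Areal scale at 79.5°: h·k = 1.000 × 5.216 = 5.216.
Areal scale at 11.7°: h·k = 1.000 × 0.9707 = 0.9707.
Ratio = 5.216/0.9707 ≈ 5.37.

5.37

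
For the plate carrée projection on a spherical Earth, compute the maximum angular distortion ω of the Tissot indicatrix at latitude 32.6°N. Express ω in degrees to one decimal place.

9.8°

For the equirectangular projection with φ₀ = 0 (plate carrée), h = 1 along meridians and k = sec φ along parallels.
At 32.6°: h = 1.000, k = 1.187; principal scales a = 1.187, b = 1.000.
sin(ω/2) = (a − b)/(a + b) = 0.1870/2.187 = 0.08551, so ω = 2 arcsin(0.08551) ≈ 9.8°.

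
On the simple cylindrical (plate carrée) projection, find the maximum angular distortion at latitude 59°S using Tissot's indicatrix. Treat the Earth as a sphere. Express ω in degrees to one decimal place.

37.3°

In the plate carrée (x = Rλ, y = Rφ), meridians are true-scale (h = 1) and parallels are stretched by k = sec φ.
At 59°: h = 1.000, k = 1.942; principal scales a = 1.942, b = 1.000.
sin(ω/2) = (a − b)/(a + b) = 0.9416/2.942 = 0.3201, so ω = 2 arcsin(0.3201) ≈ 37.3°.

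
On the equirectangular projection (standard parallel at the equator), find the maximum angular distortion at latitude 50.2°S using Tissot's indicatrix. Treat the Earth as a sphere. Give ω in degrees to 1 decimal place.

In the plate carrée (x = Rλ, y = Rφ), meridians are true-scale (h = 1) and parallels are stretched by k = sec φ.
At 50.2°: h = 1.000, k = 1.562; principal scales a = 1.562, b = 1.000.
sin(ω/2) = (a − b)/(a + b) = 0.5622/2.562 = 0.2194, so ω = 2 arcsin(0.2194) ≈ 25.4°.

25.4°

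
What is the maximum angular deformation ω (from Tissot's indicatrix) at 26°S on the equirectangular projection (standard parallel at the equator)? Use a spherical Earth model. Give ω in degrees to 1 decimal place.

For the equirectangular projection with φ₀ = 0 (plate carrée), h = 1 along meridians and k = sec φ along parallels.
At 26°: h = 1.000, k = 1.113; principal scales a = 1.113, b = 1.000.
sin(ω/2) = (a − b)/(a + b) = 0.1126/2.113 = 0.05330, so ω = 2 arcsin(0.05330) ≈ 6.1°.

6.1°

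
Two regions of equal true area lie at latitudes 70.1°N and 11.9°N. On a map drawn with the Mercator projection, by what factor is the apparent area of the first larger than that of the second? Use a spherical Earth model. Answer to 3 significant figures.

Mercator areal scale is sec²φ.
At 70.1°: sec²(70.1°) = 1/0.3404² = 8.631.
At 11.9°: sec²(11.9°) = 1/0.9785² = 1.044.
Ratio = 8.631/1.044 = cos²(11.9°)/cos²(70.1°) ≈ 8.26.

8.26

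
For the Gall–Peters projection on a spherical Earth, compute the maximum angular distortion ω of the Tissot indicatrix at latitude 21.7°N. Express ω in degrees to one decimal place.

The Gall–Peters projection is cylindrical equal-area with φ₀ = 45°. For cylindrical equal-area with standard parallel φ₀, h = cos φ / cos φ₀ and k = cos φ₀ / cos φ, so h·k = 1.
At 21.7°: h = 1.314, k = 0.7610; principal scales a = 1.314, b = 0.7610.
sin(ω/2) = (a − b)/(a + b) = 0.5530/2.075 = 0.2665, so ω = 2 arcsin(0.2665) ≈ 30.9°.

30.9°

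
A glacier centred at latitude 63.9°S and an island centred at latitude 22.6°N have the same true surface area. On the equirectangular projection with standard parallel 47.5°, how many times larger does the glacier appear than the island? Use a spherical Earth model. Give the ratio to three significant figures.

The equidistant cylindrical projection with φ₀ = 47.5° has h = 1 (meridians true) and k = cos φ₀ / cos φ along parallels.
Areal scale at 63.9°: h·k = 1.000 × 1.536 = 1.536.
Areal scale at 22.6°: h·k = 1.000 × 0.7318 = 0.7318.
Ratio = 1.536/0.7318 ≈ 2.10.

2.10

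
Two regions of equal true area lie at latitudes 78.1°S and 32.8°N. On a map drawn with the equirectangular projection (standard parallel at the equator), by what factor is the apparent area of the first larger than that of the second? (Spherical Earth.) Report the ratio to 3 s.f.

4.08

In the plate carrée (x = Rλ, y = Rφ), meridians are true-scale (h = 1) and parallels are stretched by k = sec φ.
Areal scale at 78.1°: h·k = 1.000 × 4.850 = 4.850.
Areal scale at 32.8°: h·k = 1.000 × 1.190 = 1.190.
Ratio = 4.850/1.190 ≈ 4.08.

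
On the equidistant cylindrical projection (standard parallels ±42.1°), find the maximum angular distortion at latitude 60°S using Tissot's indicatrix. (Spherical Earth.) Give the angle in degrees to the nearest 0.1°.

22.5°

In the equirectangular projection with standard parallel φ₀ = 42.1° (x = Rλ cos φ₀, y = Rφ), meridians are true-scale (h = 1) and the parallel scale is k = cos φ₀ / cos φ.
At 60°: h = 1.000, k = 1.484; principal scales a = 1.484, b = 1.000.
sin(ω/2) = (a − b)/(a + b) = 0.4840/2.484 = 0.1948, so ω = 2 arcsin(0.1948) ≈ 22.5°.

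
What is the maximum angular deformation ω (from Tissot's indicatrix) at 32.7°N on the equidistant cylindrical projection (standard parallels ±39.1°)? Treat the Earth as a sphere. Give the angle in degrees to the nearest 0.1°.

With standard parallel φ₀ = 39.1°, the equirectangular projection gives x = Rλ cos φ₀, y = Rφ, so h = 1 and k = cos 39.1° / cos φ.
At 32.7°: h = 1.000, k = 0.9222; principal scales a = 1.000, b = 0.9222.
sin(ω/2) = (a − b)/(a + b) = 0.07779/1.922 = 0.04047, so ω = 2 arcsin(0.04047) ≈ 4.6°.

4.6°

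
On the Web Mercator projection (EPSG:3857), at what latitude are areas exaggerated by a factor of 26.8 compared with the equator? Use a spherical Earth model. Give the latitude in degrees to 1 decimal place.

Mercator areal scale is sec²φ.
sec²φ = 26.8  ⇒  cos²φ = 0.03731  ⇒  cos φ = 0.1932.
φ = arccos(0.1932) ≈ 78.9°.

78.9°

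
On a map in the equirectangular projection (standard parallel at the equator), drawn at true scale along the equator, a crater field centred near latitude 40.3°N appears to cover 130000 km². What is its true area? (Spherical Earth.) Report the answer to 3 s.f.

In the plate carrée (x = Rλ, y = Rφ), meridians are true-scale (h = 1) and parallels are stretched by k = sec φ.
Areal scale = h·k = 1 × sec φ; at 40.3°, h = 1.000, k = 1.311, so h·k = 1.311.
True area = apparent / (areal scale) = 130000 / 1.311 ≈ 99100 km².

99100 km²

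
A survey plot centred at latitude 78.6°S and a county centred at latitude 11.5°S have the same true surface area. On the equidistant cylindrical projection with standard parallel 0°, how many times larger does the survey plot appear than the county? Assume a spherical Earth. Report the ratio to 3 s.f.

In the plate carrée (x = Rλ, y = Rφ), meridians are true-scale (h = 1) and parallels are stretched by k = sec φ.
Areal scale at 78.6°: h·k = 1.000 × 5.059 = 5.059.
Areal scale at 11.5°: h·k = 1.000 × 1.020 = 1.020.
Ratio = 5.059/1.020 ≈ 4.96.

4.96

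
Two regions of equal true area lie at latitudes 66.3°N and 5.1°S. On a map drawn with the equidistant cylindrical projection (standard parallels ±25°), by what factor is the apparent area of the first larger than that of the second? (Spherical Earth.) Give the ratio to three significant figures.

With standard parallel φ₀ = 25°, the equirectangular projection gives x = Rλ cos φ₀, y = Rφ, so h = 1 and k = cos 25° / cos φ.
Areal scale at 66.3°: h·k = 1.000 × 2.255 = 2.255.
Areal scale at 5.1°: h·k = 1.000 × 0.9099 = 0.9099.
Ratio = 2.255/0.9099 ≈ 2.48.

2.48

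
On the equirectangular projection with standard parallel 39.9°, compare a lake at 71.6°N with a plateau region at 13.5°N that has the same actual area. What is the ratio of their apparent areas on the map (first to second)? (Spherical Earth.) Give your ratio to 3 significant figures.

With standard parallel φ₀ = 39.9°, the equirectangular projection gives x = Rλ cos φ₀, y = Rφ, so h = 1 and k = cos 39.9° / cos φ.
Areal scale at 71.6°: h·k = 1.000 × 2.430 = 2.430.
Areal scale at 13.5°: h·k = 1.000 × 0.7890 = 0.7890.
Ratio = 2.430/0.7890 ≈ 3.08.

3.08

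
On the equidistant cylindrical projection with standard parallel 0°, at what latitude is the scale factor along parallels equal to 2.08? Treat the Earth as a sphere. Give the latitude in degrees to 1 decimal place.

Plate carrée: h = 1, k = sec φ along parallels.
sec φ = 2.08  ⇒  cos φ = 0.4808  ⇒  φ ≈ 61.3°.

61.3°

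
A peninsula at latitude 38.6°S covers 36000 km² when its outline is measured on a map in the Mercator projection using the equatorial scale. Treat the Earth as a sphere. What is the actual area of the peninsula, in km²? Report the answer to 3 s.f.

For Mercator, h = k = sec φ (a conformal cylindrical projection has a single point scale, 1/cos φ).
Areal scale = k² = sec²φ = 1/cos²(38.6°) = 1/0.7815² = 1.637.
True area = apparent / (areal scale) = 36000 / 1.637 ≈ 22000 km².

22000 km²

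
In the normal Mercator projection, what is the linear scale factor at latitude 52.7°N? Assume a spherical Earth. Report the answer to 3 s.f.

1.65

For Mercator, h = k = sec φ (a conformal cylindrical projection has a single point scale, 1/cos φ).
k = 1/cos 52.7° = 1/0.6060 = 1.650.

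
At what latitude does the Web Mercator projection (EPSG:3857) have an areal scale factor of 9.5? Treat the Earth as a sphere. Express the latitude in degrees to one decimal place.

71.1°

Mercator areal scale is sec²φ.
sec²φ = 9.5  ⇒  cos²φ = 0.1053  ⇒  cos φ = 0.3244.
φ = arccos(0.3244) ≈ 71.1°.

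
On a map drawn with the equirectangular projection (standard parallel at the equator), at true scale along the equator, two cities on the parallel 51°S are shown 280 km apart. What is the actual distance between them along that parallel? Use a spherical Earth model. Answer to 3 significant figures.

176 km

For the equirectangular projection with φ₀ = 0 (plate carrée), h = 1 along meridians and k = sec φ along parallels.
Along the parallel at 51°, map distances are exaggerated by k = sec 51° = 1.589.
True distance = 280 / 1.589 = 280 × cos 51° ≈ 176 km.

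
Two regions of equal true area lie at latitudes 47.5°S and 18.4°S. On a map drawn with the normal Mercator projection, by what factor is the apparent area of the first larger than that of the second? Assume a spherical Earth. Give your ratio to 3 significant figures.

1.97

Mercator is conformal with k = sec φ, so areal scale = k² = sec²φ.
At 47.5°: sec²(47.5°) = 1/0.6756² = 2.191.
At 18.4°: sec²(18.4°) = 1/0.9489² = 1.111.
Ratio = 2.191/1.111 = cos²(18.4°)/cos²(47.5°) ≈ 1.97.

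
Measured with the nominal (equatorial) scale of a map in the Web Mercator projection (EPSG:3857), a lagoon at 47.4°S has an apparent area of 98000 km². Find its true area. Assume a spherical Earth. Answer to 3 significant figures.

For Mercator, h = k = sec φ (a conformal cylindrical projection has a single point scale, 1/cos φ).
Areal scale = k² = sec²φ = 1/cos²(47.4°) = 1/0.6769² = 2.183.
True area = apparent / (areal scale) = 98000 / 2.183 ≈ 44900 km².

44900 km²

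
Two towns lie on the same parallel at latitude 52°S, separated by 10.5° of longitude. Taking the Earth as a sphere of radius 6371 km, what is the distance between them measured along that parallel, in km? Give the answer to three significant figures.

719 km

Arc length along a parallel = R cos φ · Δλ (with Δλ in radians).
= 6371 × cos 52° × (10.5° × π/180) = 6371 × 0.6157 × 0.1833 ≈ 719 km.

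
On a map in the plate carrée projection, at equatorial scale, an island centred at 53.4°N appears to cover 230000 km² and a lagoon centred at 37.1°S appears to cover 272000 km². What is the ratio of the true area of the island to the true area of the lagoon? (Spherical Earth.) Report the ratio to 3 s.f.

0.632

Plate carrée has h = 1 and k = sec φ, giving areal scale sec φ; true area = (apparent area) · cos φ.
True area of island: 230000 × cos(53.4°) = 230000 × 0.5962 = 137100 km².
True area of lagoon: 272000 × cos(37.1°) = 272000 × 0.7976 = 216900 km².
Ratio = 137100 / 216900 ≈ 0.632.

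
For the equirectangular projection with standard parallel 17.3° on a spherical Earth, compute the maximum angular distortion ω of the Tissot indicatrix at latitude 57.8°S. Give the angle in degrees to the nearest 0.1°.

32.9°

With standard parallel φ₀ = 17.3°, the equirectangular projection gives x = Rλ cos φ₀, y = Rφ, so h = 1 and k = cos 17.3° / cos φ.
At 57.8°: h = 1.000, k = 1.792; principal scales a = 1.792, b = 1.000.
sin(ω/2) = (a − b)/(a + b) = 0.7917/2.792 = 0.2836, so ω = 2 arcsin(0.2836) ≈ 32.9°.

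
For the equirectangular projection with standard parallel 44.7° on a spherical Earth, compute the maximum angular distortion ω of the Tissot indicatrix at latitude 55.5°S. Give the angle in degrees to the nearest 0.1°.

In the equirectangular projection with standard parallel φ₀ = 44.7° (x = Rλ cos φ₀, y = Rφ), meridians are true-scale (h = 1) and the parallel scale is k = cos φ₀ / cos φ.
At 55.5°: h = 1.000, k = 1.255; principal scales a = 1.255, b = 1.000.
sin(ω/2) = (a − b)/(a + b) = 0.2549/2.255 = 0.1131, so ω = 2 arcsin(0.1131) ≈ 13.0°.

13.0°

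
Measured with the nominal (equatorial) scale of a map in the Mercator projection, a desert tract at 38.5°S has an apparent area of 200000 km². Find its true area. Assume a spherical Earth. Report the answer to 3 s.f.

122000 km²

For Mercator, h = k = sec φ (a conformal cylindrical projection has a single point scale, 1/cos φ).
Areal scale = k² = sec²φ = 1/cos²(38.5°) = 1/0.7826² = 1.633.
True area = apparent / (areal scale) = 200000 / 1.633 ≈ 122000 km².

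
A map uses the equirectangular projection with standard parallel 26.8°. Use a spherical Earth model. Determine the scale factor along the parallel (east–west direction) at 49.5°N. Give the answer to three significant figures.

1.37

With standard parallel φ₀ = 26.8°, the equirectangular projection gives x = Rλ cos φ₀, y = Rφ, so h = 1 and k = cos 26.8° / cos φ.
k = cos 26.8° / cos 49.5° = 0.8926/0.6494 = 1.374.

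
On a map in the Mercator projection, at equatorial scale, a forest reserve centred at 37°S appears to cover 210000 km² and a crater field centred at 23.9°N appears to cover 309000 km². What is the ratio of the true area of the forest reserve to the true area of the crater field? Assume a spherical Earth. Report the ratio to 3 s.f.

0.519

On Mercator the areal scale is sec²φ, so true area = apparent × cos²φ.
True area of forest reserve: 210000 × cos²(37°) = 210000 × 0.6378 = 133900 km².
True area of crater field: 309000 × cos²(23.9°) = 309000 × 0.8359 = 258300 km².
Ratio = 133900 / 258300 ≈ 0.519.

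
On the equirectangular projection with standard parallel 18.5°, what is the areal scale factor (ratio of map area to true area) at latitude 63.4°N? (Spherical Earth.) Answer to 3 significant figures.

With standard parallel φ₀ = 18.5°, the equirectangular projection gives x = Rλ cos φ₀, y = Rφ, so h = 1 and k = cos 18.5° / cos φ.
Areal scale = h·k = 1 × cos φ₀ / cos φ; at 63.4°, h = 1.000, k = 2.118, so h·k = 2.118.

2.12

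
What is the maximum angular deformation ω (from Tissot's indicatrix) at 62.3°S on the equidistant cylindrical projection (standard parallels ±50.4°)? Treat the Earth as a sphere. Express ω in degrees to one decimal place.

18.0°

The equidistant cylindrical projection with φ₀ = 50.4° has h = 1 (meridians true) and k = cos φ₀ / cos φ along parallels.
At 62.3°: h = 1.000, k = 1.371; principal scales a = 1.371, b = 1.000.
sin(ω/2) = (a − b)/(a + b) = 0.3713/2.371 = 0.1566, so ω = 2 arcsin(0.1566) ≈ 18.0°.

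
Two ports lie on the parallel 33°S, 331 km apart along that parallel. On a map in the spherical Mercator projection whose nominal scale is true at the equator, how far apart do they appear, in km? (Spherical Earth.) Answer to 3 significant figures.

395 km

Mercator is conformal, so the point scale is isotropic: h = k = sec φ = 1/cos φ.
Along the parallel, k = sec 33° = 1/0.8387 = 1.192.
Map distance = 331 × 1.192 ≈ 395 km.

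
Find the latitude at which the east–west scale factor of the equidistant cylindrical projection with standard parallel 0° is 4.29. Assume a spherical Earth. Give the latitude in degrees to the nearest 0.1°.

Plate carrée: h = 1, k = sec φ along parallels.
sec φ = 4.29  ⇒  cos φ = 0.2331  ⇒  φ ≈ 76.5°.

76.5°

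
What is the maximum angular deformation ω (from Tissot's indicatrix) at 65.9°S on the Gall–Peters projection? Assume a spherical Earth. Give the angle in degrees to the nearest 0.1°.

60.0°

The Gall–Peters projection is cylindrical equal-area with φ₀ = 45°. For cylindrical equal-area with standard parallel φ₀, h = cos φ / cos φ₀ and k = cos φ₀ / cos φ, so h·k = 1.
At 65.9°: h = 0.5775, k = 1.732; principal scales a = 1.732, b = 0.5775.
sin(ω/2) = (a − b)/(a + b) = 1.154/2.309 = 0.4998, so ω = 2 arcsin(0.4998) ≈ 60.0°.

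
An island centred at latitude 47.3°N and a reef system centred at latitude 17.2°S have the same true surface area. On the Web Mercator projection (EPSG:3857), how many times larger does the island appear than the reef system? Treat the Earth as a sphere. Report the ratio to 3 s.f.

1.98

On Mercator, area is exaggerated by sec²φ = 1/cos²φ.
At 47.3°: sec²(47.3°) = 1/0.6782² = 2.174.
At 17.2°: sec²(17.2°) = 1/0.9553² = 1.096.
Ratio = 2.174/1.096 = cos²(17.2°)/cos²(47.3°) ≈ 1.98.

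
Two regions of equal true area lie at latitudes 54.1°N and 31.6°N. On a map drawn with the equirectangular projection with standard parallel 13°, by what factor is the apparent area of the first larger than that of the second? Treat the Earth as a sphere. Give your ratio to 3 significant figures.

With standard parallel φ₀ = 13°, the equirectangular projection gives x = Rλ cos φ₀, y = Rφ, so h = 1 and k = cos 13° / cos φ.
Areal scale at 54.1°: h·k = 1.000 × 1.662 = 1.662.
Areal scale at 31.6°: h·k = 1.000 × 1.144 = 1.144.
Ratio = 1.662/1.144 ≈ 1.45.

1.45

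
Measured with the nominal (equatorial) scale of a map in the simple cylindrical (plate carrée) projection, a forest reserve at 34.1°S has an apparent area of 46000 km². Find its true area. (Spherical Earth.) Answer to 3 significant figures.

In the plate carrée (x = Rλ, y = Rφ), meridians are true-scale (h = 1) and parallels are stretched by k = sec φ.
Areal scale = h·k = 1 × sec φ; at 34.1°, h = 1.000, k = 1.208, so h·k = 1.208.
True area = apparent / (areal scale) = 46000 / 1.208 ≈ 38100 km².

38100 km²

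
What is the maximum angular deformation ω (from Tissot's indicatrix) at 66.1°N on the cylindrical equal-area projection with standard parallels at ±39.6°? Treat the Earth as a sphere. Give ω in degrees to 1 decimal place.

For cylindrical equal-area with standard parallel φ₀, h = cos φ / cos φ₀ and k = cos φ₀ / cos φ, so h·k = 1.
At 66.1°: h = 0.5258, k = 1.902; principal scales a = 1.902, b = 0.5258.
sin(ω/2) = (a − b)/(a + b) = 1.376/2.428 = 0.5668, so ω = 2 arcsin(0.5668) ≈ 69.1°.

69.1°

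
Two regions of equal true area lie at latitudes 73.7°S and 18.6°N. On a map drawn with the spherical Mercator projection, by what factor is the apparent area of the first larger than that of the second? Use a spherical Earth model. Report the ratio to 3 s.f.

11.4

Mercator areal scale is sec²φ.
At 73.7°: sec²(73.7°) = 1/0.2807² = 12.69.
At 18.6°: sec²(18.6°) = 1/0.9478² = 1.113.
Ratio = 12.69/1.113 = cos²(18.6°)/cos²(73.7°) ≈ 11.4.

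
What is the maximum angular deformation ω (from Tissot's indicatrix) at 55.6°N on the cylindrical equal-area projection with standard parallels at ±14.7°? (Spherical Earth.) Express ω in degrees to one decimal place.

A cylindrical equal-area projection with standard parallel φ₀ has meridian scale h = cos φ / cos φ₀ and parallel scale k = cos φ₀ / cos φ (so areas are preserved, h·k = 1).
At 55.6°: h = 0.5841, k = 1.712; principal scales a = 1.712, b = 0.5841.
sin(ω/2) = (a − b)/(a + b) = 1.128/2.296 = 0.4913, so ω = 2 arcsin(0.4913) ≈ 58.8°.

58.8°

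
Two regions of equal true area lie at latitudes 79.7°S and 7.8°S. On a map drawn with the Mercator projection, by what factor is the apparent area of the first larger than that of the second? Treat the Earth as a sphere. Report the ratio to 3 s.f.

Mercator areal scale is sec²φ.
At 79.7°: sec²(79.7°) = 1/0.1788² = 31.28.
At 7.8°: sec²(7.8°) = 1/0.9907² = 1.019.
Ratio = 31.28/1.019 = cos²(7.8°)/cos²(79.7°) ≈ 30.7.

30.7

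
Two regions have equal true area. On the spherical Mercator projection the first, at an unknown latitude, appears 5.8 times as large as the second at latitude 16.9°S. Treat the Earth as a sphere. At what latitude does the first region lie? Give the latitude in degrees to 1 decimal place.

66.6°

Mercator areal scale is sec²φ, so apparent-area ratio = sec²φ₁ / sec²φ₂ = cos²φ₂ / cos²φ₁.
cos²φ₂ / cos²φ₁ = 5.8  ⇒  cos φ₁ = cos 16.9° / √5.8 = 0.9568/2.408 = 0.3973.
φ₁ = arccos(0.3973) ≈ 66.6°.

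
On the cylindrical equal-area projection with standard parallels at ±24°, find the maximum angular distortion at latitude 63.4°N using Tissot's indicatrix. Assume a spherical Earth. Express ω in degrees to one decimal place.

Cylindrical equal-area (φ₀ = 24°): h = cos φ / cos 24° along meridians, k = cos 24° / cos φ along parallels; h·k = 1.
At 63.4°: h = 0.4901, k = 2.040; principal scales a = 2.040, b = 0.4901.
sin(ω/2) = (a − b)/(a + b) = 1.550/2.530 = 0.6126, so ω = 2 arcsin(0.6126) ≈ 75.6°.

75.6°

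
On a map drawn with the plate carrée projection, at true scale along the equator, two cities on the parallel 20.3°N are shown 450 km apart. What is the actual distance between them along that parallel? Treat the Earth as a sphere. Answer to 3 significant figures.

In the plate carrée (x = Rλ, y = Rφ), meridians are true-scale (h = 1) and parallels are stretched by k = sec φ.
Along the parallel at 20.3°, map distances are exaggerated by k = sec 20.3° = 1.066.
True distance = 450 / 1.066 = 450 × cos 20.3° ≈ 422 km.

422 km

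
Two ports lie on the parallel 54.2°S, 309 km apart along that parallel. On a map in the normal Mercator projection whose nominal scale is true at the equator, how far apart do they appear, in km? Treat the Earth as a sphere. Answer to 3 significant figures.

528 km

The Mercator projection is conformal; its linear scale factor is the same in every direction and equals sec φ = 1/cos φ.
Along the parallel, k = sec 54.2° = 1/0.5850 = 1.710.
Map distance = 309 × 1.710 ≈ 528 km.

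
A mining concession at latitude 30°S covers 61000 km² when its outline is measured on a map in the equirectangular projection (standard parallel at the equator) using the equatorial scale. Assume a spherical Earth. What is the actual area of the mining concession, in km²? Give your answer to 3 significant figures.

For the equirectangular projection with φ₀ = 0 (plate carrée), h = 1 along meridians and k = sec φ along parallels.
Areal scale = h·k = 1 × sec φ; at 30°, h = 1.000, k = 1.155, so h·k = 1.155.
True area = apparent / (areal scale) = 61000 / 1.155 ≈ 52800 km².

52800 km²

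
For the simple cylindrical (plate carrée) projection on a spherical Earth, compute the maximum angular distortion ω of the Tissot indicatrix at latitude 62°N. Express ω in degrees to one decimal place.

42.3°

Plate carrée maps x = Rλ, y = Rφ. The meridian scale is h = 1 and the parallel scale is k = 1/cos φ = sec φ.
At 62°: h = 1.000, k = 2.130; principal scales a = 2.130, b = 1.000.
sin(ω/2) = (a − b)/(a + b) = 1.130/3.130 = 0.3610, so ω = 2 arcsin(0.3610) ≈ 42.3°.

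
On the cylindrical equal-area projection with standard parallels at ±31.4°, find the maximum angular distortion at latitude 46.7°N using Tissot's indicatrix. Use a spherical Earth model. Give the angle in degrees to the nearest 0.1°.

24.9°

For cylindrical equal-area with standard parallel φ₀, h = cos φ / cos φ₀ and k = cos φ₀ / cos φ, so h·k = 1.
At 46.7°: h = 0.8035, k = 1.245; principal scales a = 1.245, b = 0.8035.
sin(ω/2) = (a − b)/(a + b) = 0.4411/2.048 = 0.2154, so ω = 2 arcsin(0.2154) ≈ 24.9°.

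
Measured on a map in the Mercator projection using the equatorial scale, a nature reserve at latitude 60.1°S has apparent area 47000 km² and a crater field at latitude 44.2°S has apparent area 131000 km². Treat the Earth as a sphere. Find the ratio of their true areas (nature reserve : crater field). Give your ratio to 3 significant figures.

0.173

On Mercator the areal scale is sec²φ, so true area = apparent × cos²φ.
True area of nature reserve: 47000 × cos²(60.1°) = 47000 × 0.2485 = 11680 km².
True area of crater field: 131000 × cos²(44.2°) = 131000 × 0.5140 = 67330 km².
Ratio = 11680 / 67330 ≈ 0.173.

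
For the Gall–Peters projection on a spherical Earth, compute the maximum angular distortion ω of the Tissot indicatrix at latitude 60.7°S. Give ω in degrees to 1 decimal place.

41.3°

Gall–Peters is a cylindrical equal-area projection with standard parallels at ±45°. A cylindrical equal-area projection with standard parallel φ₀ has meridian scale h = cos φ / cos φ₀ and parallel scale k = cos φ₀ / cos φ (so areas are preserved, h·k = 1).
At 60.7°: h = 0.6921, k = 1.445; principal scales a = 1.445, b = 0.6921.
sin(ω/2) = (a − b)/(a + b) = 0.7528/2.137 = 0.3523, so ω = 2 arcsin(0.3523) ≈ 41.3°.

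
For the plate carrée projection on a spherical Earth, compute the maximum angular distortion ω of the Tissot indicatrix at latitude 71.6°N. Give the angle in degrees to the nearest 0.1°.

Plate carrée maps x = Rλ, y = Rφ. The meridian scale is h = 1 and the parallel scale is k = 1/cos φ = sec φ.
At 71.6°: h = 1.000, k = 3.168; principal scales a = 3.168, b = 1.000.
sin(ω/2) = (a − b)/(a + b) = 2.168/4.168 = 0.5202, so ω = 2 arcsin(0.5202) ≈ 62.7°.

62.7°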